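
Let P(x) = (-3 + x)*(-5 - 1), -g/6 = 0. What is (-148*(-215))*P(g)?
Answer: 572760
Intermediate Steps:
g = 0 (g = -6*0 = 0)
P(x) = 18 - 6*x (P(x) = (-3 + x)*(-6) = 18 - 6*x)
(-148*(-215))*P(g) = (-148*(-215))*(18 - 6*0) = 31820*(18 + 0) = 31820*18 = 572760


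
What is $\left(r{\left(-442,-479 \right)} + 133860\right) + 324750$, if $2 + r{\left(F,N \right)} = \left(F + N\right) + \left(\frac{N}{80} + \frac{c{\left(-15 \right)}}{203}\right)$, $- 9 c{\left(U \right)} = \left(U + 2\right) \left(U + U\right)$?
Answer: $\frac{22298208529}{48720} \approx 4.5768 \cdot 10^{5}$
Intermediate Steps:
$c{\left(U \right)} = - \frac{2 U \left(2 + U\right)}{9}$ ($c{\left(U \right)} = - \frac{\left(U + 2\right) \left(U + U\right)}{9} = - \frac{\left(2 + U\right) 2 U}{9} = - \frac{2 U \left(2 + U\right)}{9}$)
$r{\left(F,N \right)} = - \frac{1348}{609} + F + \frac{81 N}{80}$ ($r{\left(F,N \right)} = -2 + \left(\left(F + N\right) + \left(\frac{N}{80} + \frac{\left(- \frac{2}{9}\right) \left(-15\right) \left(2 - 15\right)}{203}\right)\right) = -2 + \left(\left(F + N\right) + \left(N \frac{1}{80} + \left(- \frac{2}{9}\right) \left(-15\right) \left(-13\right) \frac{1}{203}\right)\right) = -2 + \left(\left(F + N\right) + \left(\frac{N}{80} - \frac{130}{609}\right)\right) = -2 + \left(\left(F + N\right) + \left(- \frac{130}{609} + \frac{N}{80}\right)\right) = -2 + \left(- \frac{130}{609} + F + \frac{81 N}{80}\right) = - \frac{1348}{609} + F + \frac{81 N}{80}$)
$\left(r{\left(-442,-479 \right)} + 133860\right) + 324750 = \left(\left(- \frac{1348}{609} - 442 + \frac{81}{80} \left(-479\right)\right) + 133860\right) + 324750 = \left(\left(- \frac{1348}{609} - 442 - \frac{38799}{80}\right) + 133860\right) + 324750 = \left(- \frac{45270671}{48720} + 133860\right) + 324750 = \frac{6476388529}{48720} + 324750 = \frac{22298208529}{48720}$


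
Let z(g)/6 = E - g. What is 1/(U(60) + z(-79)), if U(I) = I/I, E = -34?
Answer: 1/271 ≈ 0.0036900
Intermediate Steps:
z(g) = -204 - 6*g (z(g) = 6*(-34 - g) = -204 - 6*g)
U(I) = 1
1/(U(60) + z(-79)) = 1/(1 + (-204 - 6*(-79))) = 1/(1 + (-204 + 474)) = 1/(1 + 270) = 1/271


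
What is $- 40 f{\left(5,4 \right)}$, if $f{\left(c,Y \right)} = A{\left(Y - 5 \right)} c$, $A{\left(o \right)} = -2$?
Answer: $400$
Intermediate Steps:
$f{\left(c,Y \right)} = - 2 c$
$- 40 f{\left(5,4 \right)} = - 40 \left(\left(-2\right) 5\right) = \left(-40\right) \left(-10\right) = 400$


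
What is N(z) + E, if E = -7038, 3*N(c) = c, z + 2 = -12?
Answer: -21128/3 ≈ -7042.7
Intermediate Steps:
z = -14 (z = -2 - 12 = -14)
N(c) = c/3
N(z) + E = (1/3)*(-14) - 7038 = -14/3 - 7038 = -21128/3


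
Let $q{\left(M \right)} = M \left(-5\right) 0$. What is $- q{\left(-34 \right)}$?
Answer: $0$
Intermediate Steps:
$q{\left(M \right)} = 0$ ($q{\left(M \right)} = - 5 M 0 = 0$)
$- q{\left(-34 \right)} = \left(-1\right) 0 = 0$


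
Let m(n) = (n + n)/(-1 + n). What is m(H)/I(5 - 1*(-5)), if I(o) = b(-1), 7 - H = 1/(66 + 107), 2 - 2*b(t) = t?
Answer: 4840/3111 ≈ 1.5558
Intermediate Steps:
b(t) = 1 - t/2
H = 1210/173 (H = 7 - 1/(66 + 107) = 7 - 1/173 = 1210/173 ≈ 6.9942)
I(o) = 3/2 (I(o) = 1 - ½*(-1) = 1 + ½ = 3/2)
m(n) = 2*n/(-1 + n) (m(n) = (2*n)/(-1 + n) = 2*n/(-1 + n))
m(H)/I(5 - 1*(-5)) = (2*(1210/173)/(-1 + 1210/173))/(3/2) = 2*(2*(1210/173)/(1037/173))/3 = 2*(2*(1210/173)*(173/1037))/3 = (⅔)*(2420/1037) = 4840/3111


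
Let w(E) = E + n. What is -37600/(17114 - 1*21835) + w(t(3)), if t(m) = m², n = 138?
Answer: 731587/4721 ≈ 154.96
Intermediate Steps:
w(E) = 138 + E (w(E) = E + 138 = 138 + E)
-37600/(17114 - 1*21835) + w(t(3)) = -37600/(17114 - 1*21835) + (138 + 3²) = -37600/(17114 - 21835) + (138 + 9) = -37600/(-4721) + 147 = -37600*(-1/4721) + 147 = 37600/4721 + 147 = 731587/4721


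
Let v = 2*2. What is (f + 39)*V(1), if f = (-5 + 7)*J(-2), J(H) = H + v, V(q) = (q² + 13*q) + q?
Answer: 645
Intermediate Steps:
v = 4
V(q) = q² + 14*q
J(H) = 4 + H (J(H) = H + 4 = 4 + H)
f = 4 (f = (-5 + 7)*(4 - 2) = 2*2 = 4)
(f + 39)*V(1) = (4 + 39)*(1*(14 + 1)) = 43*(1*15) = 43*15 = 645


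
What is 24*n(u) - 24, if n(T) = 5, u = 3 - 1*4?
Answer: 96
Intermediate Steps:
u = -1 (u = 3 - 4 = -1)
24*n(u) - 24 = 24*5 - 24 = 120 - 24 = 96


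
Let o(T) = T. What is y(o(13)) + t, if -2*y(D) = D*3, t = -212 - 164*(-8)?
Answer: 2161/2 ≈ 1080.5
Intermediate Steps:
t = 1100 (t = -212 + 1312 = 1100)
y(D) = -3*D/2 (y(D) = -D*3/2 = -3*D/2)
y(o(13)) + t = -3/2*13 + 1100 = -39/2 + 1100 = 2161/2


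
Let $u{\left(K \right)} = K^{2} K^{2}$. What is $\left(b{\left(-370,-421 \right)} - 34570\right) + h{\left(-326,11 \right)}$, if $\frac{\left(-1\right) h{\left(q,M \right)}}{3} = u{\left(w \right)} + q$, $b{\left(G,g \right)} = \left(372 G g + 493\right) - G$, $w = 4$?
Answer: $57912943$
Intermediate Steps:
$b{\left(G,g \right)} = 493 - G + 372 G g$ ($b{\left(G,g \right)} = \left(372 G g + 493\right) - G = \left(493 + 372 G g\right) - G = 493 - G + 372 G g$)
$u{\left(K \right)} = K^{4}$
$h{\left(q,M \right)} = -768 - 3 q$ ($h{\left(q,M \right)} = - 3 \left(4^{4} + q\right) = - 3 \left(256 + q\right) = -768 - 3 q$)
$\left(b{\left(-370,-421 \right)} - 34570\right) + h{\left(-326,11 \right)} = \left(\left(493 - -370 + 372 \left(-370\right) \left(-421\right)\right) - 34570\right) - -210 = \left(\left(493 + 370 + 57946440\right) - 34570\right) + \left(-768 + 978\right) = \left(57947303 - 34570\right) + 210 = 57912733 + 210 = 57912943$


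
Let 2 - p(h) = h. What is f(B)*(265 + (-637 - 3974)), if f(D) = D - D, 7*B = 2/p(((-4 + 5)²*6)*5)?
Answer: 0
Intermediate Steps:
p(h) = 2 - h
B = -1/98 (B = (2/(2 - (-4 + 5)²*6*5))/7 = (2/(2 - 1²*6*5))/7 = (2/(2 - 1*6*5))/7 = (2/(2 - 6*5))/7 = (2/(2 - 1*30))/7 = (2/(2 - 30))/7 = (2/(-28))/7 = (2*(-1/28))/7 = (⅐)*(-1/14) = -1/98 ≈ -0.010204)
f(D) = 0
f(B)*(265 + (-637 - 3974)) = 0*(265 + (-637 - 3974)) = 0*(265 - 4611) = 0*(-4346) = 0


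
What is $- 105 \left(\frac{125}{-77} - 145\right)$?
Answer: $\frac{169350}{11} \approx 15395.0$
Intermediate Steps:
$- 105 \left(\frac{125}{-77} - 145\right) = - 105 \left(125 \left(- \frac{1}{77}\right) - 145\right) = - 105 \left(- \frac{125}{77} - 145\right) = \left(-105\right) \left(- \frac{11290}{77}\right) = \frac{169350}{11}$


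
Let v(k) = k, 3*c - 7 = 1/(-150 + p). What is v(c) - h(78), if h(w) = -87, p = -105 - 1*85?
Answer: 30373/340 ≈ 89.332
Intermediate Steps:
p = -190 (p = -105 - 85 = -190)
c = 793/340 (c = 7/3 + 1/(3*(-150 - 190)) = 7/3 + (⅓)/(-340) = 7/3 + (⅓)*(-1/340) = 7/3 - 1/1020 = 793/340 ≈ 2.3324)
v(c) - h(78) = 793/340 - 1*(-87) = 793/340 + 87 = 30373/340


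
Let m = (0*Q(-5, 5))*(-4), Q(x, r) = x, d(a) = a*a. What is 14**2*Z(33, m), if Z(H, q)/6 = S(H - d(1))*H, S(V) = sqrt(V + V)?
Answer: 310464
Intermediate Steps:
d(a) = a**2
S(V) = sqrt(2)*sqrt(V) (S(V) = sqrt(2*V) = sqrt(2)*sqrt(V))
m = 0 (m = (0*(-5))*(-4) = 0*(-4) = 0)
Z(H, q) = 6*H*sqrt(2)*sqrt(-1 + H) (Z(H, q) = 6*((sqrt(2)*sqrt(H - 1*1**2))*H) = 6*((sqrt(2)*sqrt(H - 1*1))*H) = 6*((sqrt(2)*sqrt(H - 1))*H) = 6*((sqrt(2)*sqrt(-1 + H))*H) = 6*(H*sqrt(2)*sqrt(-1 + H)) = 6*H*sqrt(2)*sqrt(-1 + H))
14**2*Z(33, m) = 14**2*(6*33*sqrt(-2 + 2*33)) = 196*(6*33*sqrt(-2 + 66)) = 196*(6*33*sqrt(64)) = 196*(6*33*8) = 196*1584 = 310464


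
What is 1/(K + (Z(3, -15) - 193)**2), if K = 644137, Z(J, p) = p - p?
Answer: 1/681386 ≈ 1.4676e-6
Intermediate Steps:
Z(J, p) = 0
1/(K + (Z(3, -15) - 193)**2) = 1/(644137 + (0 - 193)**2) = 1/(644137 + (-193)**2) = 1/(644137 + 37249) = 1/681386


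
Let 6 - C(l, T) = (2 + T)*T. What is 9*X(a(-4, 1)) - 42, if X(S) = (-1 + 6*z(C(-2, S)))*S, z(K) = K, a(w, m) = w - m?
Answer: 2433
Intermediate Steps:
C(l, T) = 6 - T*(2 + T) (C(l, T) = 6 - (2 + T)*T = 6 - T*(2 + T))
X(S) = S*(35 - 12*S - 6*S²) (X(S) = (-1 + 6*(6 - S² - 2*S))*S = (-1 + (36 - 12*S - 6*S²))*S = (35 - 12*S - 6*S²)*S = S*(35 - 12*S - 6*S²))
9*X(a(-4, 1)) - 42 = 9*((-4 - 1*1)*(35 - 12*(-4 - 1*1) - 6*(-4 - 1*1)²)) - 42 = 9*((-4 - 1)*(35 - 12*(-4 - 1) - 6*(-4 - 1)²)) - 42 = 9*(-5*(35 - 12*(-5) - 6*(-5)²)) - 42 = 9*(-5*(35 + 60 - 6*25)) - 42 = 9*(-5*(35 + 60 - 150)) - 42 = 9*(-5*(-55)) - 42 = 9*275 - 42 = 2475 - 42 = 2433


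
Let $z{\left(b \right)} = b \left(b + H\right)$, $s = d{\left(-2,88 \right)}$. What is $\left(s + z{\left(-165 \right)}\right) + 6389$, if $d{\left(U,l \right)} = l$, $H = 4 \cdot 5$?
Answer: $30402$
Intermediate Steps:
$H = 20$
$s = 88$
$z{\left(b \right)} = b \left(20 + b\right)$ ($z{\left(b \right)} = b \left(b + 20\right) = b \left(20 + b\right)$)
$\left(s + z{\left(-165 \right)}\right) + 6389 = \left(88 - 165 \left(20 - 165\right)\right) + 6389 = \left(88 - -23925\right) + 6389 = \left(88 + 23925\right) + 6389 = 24013 + 6389 = 30402$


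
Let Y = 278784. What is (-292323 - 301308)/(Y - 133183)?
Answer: -593631/145601 ≈ -4.0771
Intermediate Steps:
(-292323 - 301308)/(Y - 133183) = (-292323 - 301308)/(278784 - 133183) = -593631/145601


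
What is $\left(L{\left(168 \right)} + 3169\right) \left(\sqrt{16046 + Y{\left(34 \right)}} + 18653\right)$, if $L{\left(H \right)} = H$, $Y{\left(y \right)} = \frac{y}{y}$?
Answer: $62245061 + 10011 \sqrt{1783} \approx 6.2668 \cdot 10^{7}$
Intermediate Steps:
$Y{\left(y \right)} = 1$
$\left(L{\left(168 \right)} + 3169\right) \left(\sqrt{16046 + Y{\left(34 \right)}} + 18653\right) = \left(168 + 3169\right) \left(\sqrt{16046 + 1} + 18653\right) = 3337 \left(\sqrt{16047} + 18653\right) = 3337 \left(3 \sqrt{1783} + 18653\right) = 3337 \left(18653 + 3 \sqrt{1783}\right) = 62245061 + 10011 \sqrt{1783}$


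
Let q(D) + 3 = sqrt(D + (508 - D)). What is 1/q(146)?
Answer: 3/499 + 2*sqrt(127)/499 ≈ 0.051180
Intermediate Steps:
q(D) = -3 + 2*sqrt(127) (q(D) = -3 + sqrt(D + (508 - D)) = -3 + sqrt(508) = -3 + 2*sqrt(127))
1/q(146) = 1/(-3 + 2*sqrt(127))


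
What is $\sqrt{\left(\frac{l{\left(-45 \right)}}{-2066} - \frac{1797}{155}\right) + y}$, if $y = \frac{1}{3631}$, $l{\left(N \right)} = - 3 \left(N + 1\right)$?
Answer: $\frac{i \sqrt{3940120141409521490}}{581377565} \approx 3.4143 i$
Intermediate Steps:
$l{\left(N \right)} = -3 - 3 N$ ($l{\left(N \right)} = - 3 \left(1 + N\right) = -3 - 3 N$)
$y = \frac{1}{3631} \approx 0.00027541$
$\sqrt{\left(\frac{l{\left(-45 \right)}}{-2066} - \frac{1797}{155}\right) + y} = \sqrt{\left(\frac{-3 - -135}{-2066} - \frac{1797}{155}\right) + \frac{1}{3631}} = \sqrt{\left(\left(-3 + 135\right) \left(- \frac{1}{2066}\right) - \frac{1797}{155}\right) + \frac{1}{3631}} = \sqrt{\left(132 \left(- \frac{1}{2066}\right) - \frac{1797}{155}\right) + \frac{1}{3631}} = \sqrt{\left(- \frac{66}{1033} - \frac{1797}{155}\right) + \frac{1}{3631}} = \sqrt{- \frac{1866531}{160115} + \frac{1}{3631}} = \sqrt{- \frac{6777213946}{581377565}} = \frac{i \sqrt{3940120141409521490}}{581377565}$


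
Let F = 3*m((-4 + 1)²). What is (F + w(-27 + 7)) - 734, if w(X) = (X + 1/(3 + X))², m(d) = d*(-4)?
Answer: -127057/289 ≈ -439.64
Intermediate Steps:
m(d) = -4*d
F = -108 (F = 3*(-4*(-4 + 1)²) = 3*(-4*(-3)²) = 3*(-4*9) = 3*(-36) = -108)
(F + w(-27 + 7)) - 734 = (-108 + (1 + (-27 + 7)² + 3*(-27 + 7))²/(3 + (-27 + 7))²) - 734 = (-108 + (1 + (-20)² + 3*(-20))²/(3 - 20)²) - 734 = (-108 + (1 + 400 - 60)²/(-17)²) - 734 = (-108 + (1/289)*341²) - 734 = (-108 + (1/289)*116281) - 734 = (-108 + 116281/289) - 734 = 85069/289 - 734 = -127057/289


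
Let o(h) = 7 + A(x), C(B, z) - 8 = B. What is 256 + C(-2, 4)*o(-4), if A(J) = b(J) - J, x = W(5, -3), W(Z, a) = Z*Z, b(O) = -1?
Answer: 142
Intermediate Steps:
C(B, z) = 8 + B
W(Z, a) = Z²
x = 25 (x = 5² = 25)
A(J) = -1 - J
o(h) = -19 (o(h) = 7 + (-1 - 1*25) = 7 + (-1 - 25) = 7 - 26 = -19)
256 + C(-2, 4)*o(-4) = 256 + (8 - 2)*(-19) = 256 + 6*(-19) = 256 - 114 = 142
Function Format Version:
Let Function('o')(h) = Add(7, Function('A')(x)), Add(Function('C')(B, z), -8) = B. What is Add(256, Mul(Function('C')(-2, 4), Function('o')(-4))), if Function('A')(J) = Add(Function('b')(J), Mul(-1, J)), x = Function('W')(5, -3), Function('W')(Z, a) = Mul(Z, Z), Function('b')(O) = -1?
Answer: 142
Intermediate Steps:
Function('C')(B, z) = Add(8, B)
Function('W')(Z, a) = Pow(Z, 2)
x = 25 (x = Pow(5, 2) = 25)
Function('A')(J) = Add(-1, Mul(-1, J))
Function('o')(h) = -19 (Function('o')(h) = Add(7, Add(-1, Mul(-1, 25))) = Add(7, Add(-1, -25)) = Add(7, -26) = -19)
Add(256, Mul(Function('C')(-2, 4), Function('o')(-4))) = Add(256, Mul(Add(8, -2), -19)) = Add(256, Mul(6, -19)) = Add(256, -114) = 142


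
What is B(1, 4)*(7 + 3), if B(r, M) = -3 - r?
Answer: -40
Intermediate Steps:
B(1, 4)*(7 + 3) = (-3 - 1*1)*(7 + 3) = (-3 - 1)*10 = -4*10 = -40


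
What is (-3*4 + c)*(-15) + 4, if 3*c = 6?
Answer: 154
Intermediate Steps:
c = 2 (c = (1/3)*6 = 2)
(-3*4 + c)*(-15) + 4 = (-3*4 + 2)*(-15) + 4 = (-12 + 2)*(-15) + 4 = -10*(-15) + 4 = 150 + 4 = 154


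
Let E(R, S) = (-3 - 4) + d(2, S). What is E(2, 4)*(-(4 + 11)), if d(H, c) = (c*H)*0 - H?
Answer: 135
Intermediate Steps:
d(H, c) = -H (d(H, c) = (H*c)*0 - H = 0 - H = -H)
E(R, S) = -9 (E(R, S) = (-3 - 4) - 1*2 = -7 - 2 = -9)
E(2, 4)*(-(4 + 11)) = -(-9)*(4 + 11) = -(-9)*15 = -9*(-15) = 135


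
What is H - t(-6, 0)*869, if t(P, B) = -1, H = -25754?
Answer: -24885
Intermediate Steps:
H - t(-6, 0)*869 = -25754 - (-1)*869 = -25754 - 1*(-869) = -25754 + 869 = -24885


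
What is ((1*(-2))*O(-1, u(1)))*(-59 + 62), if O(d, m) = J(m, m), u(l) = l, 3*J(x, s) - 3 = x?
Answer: -8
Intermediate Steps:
J(x, s) = 1 + x/3
O(d, m) = 1 + m/3
((1*(-2))*O(-1, u(1)))*(-59 + 62) = ((1*(-2))*(1 + (1/3)*1))*(-59 + 62) = -2*(1 + 1/3)*3 = -2*4/3*3 = -8/3*3 = -8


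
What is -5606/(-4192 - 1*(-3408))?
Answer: 2803/392 ≈ 7.1505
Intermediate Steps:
-5606/(-4192 - 1*(-3408)) = -5606/(-4192 + 3408) = -5606/(-784) = -5606*(-1/784) = 2803/392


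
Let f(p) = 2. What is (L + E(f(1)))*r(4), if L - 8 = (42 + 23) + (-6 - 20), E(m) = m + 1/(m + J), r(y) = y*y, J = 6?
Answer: 786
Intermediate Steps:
r(y) = y²
E(m) = m + 1/(6 + m) (E(m) = m + 1/(m + 6) = m + 1/(6 + m))
L = 47 (L = 8 + ((42 + 23) + (-6 - 20)) = 8 + (65 - 26) = 8 + 39 = 47)
(L + E(f(1)))*r(4) = (47 + (1 + 2² + 6*2)/(6 + 2))*4² = (47 + (1 + 4 + 12)/8)*16 = (47 + (⅛)*17)*16 = (47 + 17/8)*16 = (393/8)*16 = 786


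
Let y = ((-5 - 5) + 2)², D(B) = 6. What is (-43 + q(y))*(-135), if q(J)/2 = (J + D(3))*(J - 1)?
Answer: -1184895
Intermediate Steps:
y = 64 (y = (-10 + 2)² = (-8)² = 64)
q(J) = 2*(-1 + J)*(6 + J) (q(J) = 2*((J + 6)*(J - 1)) = 2*((6 + J)*(-1 + J)) = 2*((-1 + J)*(6 + J)) = 2*(-1 + J)*(6 + J))
(-43 + q(y))*(-135) = (-43 + (-12 + 2*64² + 10*64))*(-135) = (-43 + (-12 + 2*4096 + 640))*(-135) = (-43 + (-12 + 8192 + 640))*(-135) = (-43 + 8820)*(-135) = 8777*(-135) = -1184895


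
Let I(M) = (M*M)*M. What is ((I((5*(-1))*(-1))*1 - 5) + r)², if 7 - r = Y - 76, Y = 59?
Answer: 20736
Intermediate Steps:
r = 24 (r = 7 - (59 - 76) = 7 - 1*(-17) = 7 + 17 = 24)
I(M) = M³ (I(M) = M²*M = M³)
((I((5*(-1))*(-1))*1 - 5) + r)² = ((((5*(-1))*(-1))³*1 - 5) + 24)² = (((-5*(-1))³*1 - 5) + 24)² = ((5³*1 - 5) + 24)² = ((125*1 - 5) + 24)² = ((125 - 5) + 24)² = (120 + 24)² = 144² = 20736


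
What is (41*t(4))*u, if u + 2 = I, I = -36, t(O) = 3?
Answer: -4674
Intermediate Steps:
u = -38 (u = -2 - 36 = -38)
(41*t(4))*u = (41*3)*(-38) = 123*(-38) = -4674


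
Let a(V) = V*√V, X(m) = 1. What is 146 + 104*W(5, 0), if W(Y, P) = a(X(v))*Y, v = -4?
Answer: 666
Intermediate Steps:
a(V) = V^(3/2)
W(Y, P) = Y (W(Y, P) = 1^(3/2)*Y = 1*Y = Y)
146 + 104*W(5, 0) = 146 + 104*5 = 146 + 520 = 666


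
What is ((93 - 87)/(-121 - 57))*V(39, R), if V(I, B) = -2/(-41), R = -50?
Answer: -6/3649 ≈ -0.0016443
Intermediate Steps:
V(I, B) = 2/41 (V(I, B) = -2*(-1/41) = 2/41)
((93 - 87)/(-121 - 57))*V(39, R) = ((93 - 87)/(-121 - 57))*(2/41) = (6/(-178))*(2/41) = (6*(-1/178))*(2/41) = -3/89*2/41 = -6/3649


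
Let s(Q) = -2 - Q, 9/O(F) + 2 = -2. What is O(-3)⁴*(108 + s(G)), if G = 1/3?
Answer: 693279/256 ≈ 2708.1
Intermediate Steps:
G = ⅓ ≈ 0.33333
O(F) = -9/4 (O(F) = 9/(-2 - 2) = 9/(-4) = 9*(-¼) = -9/4)
O(-3)⁴*(108 + s(G)) = (-9/4)⁴*(108 + (-2 - 1*⅓)) = 6561*(108 + (-2 - ⅓))/256 = 6561*(108 - 7/3)/256 = (6561/256)*(317/3) = 693279/256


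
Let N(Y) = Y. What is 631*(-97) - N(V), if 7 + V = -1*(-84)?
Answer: -61284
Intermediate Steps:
V = 77 (V = -7 - 1*(-84) = -7 + 84 = 77)
631*(-97) - N(V) = 631*(-97) - 1*77 = -61207 - 77 = -61284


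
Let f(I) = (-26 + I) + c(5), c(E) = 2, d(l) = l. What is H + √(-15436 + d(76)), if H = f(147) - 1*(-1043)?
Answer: 1166 + 32*I*√15 ≈ 1166.0 + 123.94*I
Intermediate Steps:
f(I) = -24 + I (f(I) = (-26 + I) + 2 = -24 + I)
H = 1166 (H = (-24 + 147) - 1*(-1043) = 123 + 1043 = 1166)
H + √(-15436 + d(76)) = 1166 + √(-15436 + 76) = 1166 + √(-15360) = 1166 + 32*I*√15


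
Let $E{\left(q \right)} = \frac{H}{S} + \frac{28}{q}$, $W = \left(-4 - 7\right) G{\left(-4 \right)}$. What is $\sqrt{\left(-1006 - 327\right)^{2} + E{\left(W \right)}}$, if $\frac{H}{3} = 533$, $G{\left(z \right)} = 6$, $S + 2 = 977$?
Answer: $\frac{2 \sqrt{12093959031}}{165} \approx 1333.0$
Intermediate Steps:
$S = 975$ ($S = -2 + 977 = 975$)
$H = 1599$ ($H = 3 \cdot 533 = 1599$)
$W = -66$ ($W = \left(-4 - 7\right) 6 = \left(-11\right) 6 = -66$)
$E{\left(q \right)} = \frac{41}{25} + \frac{28}{q}$ ($E{\left(q \right)} = \frac{1599}{975} + \frac{28}{q} = 1599 \cdot \frac{1}{975} + \frac{28}{q} = \frac{41}{25} + \frac{28}{q}$)
$\sqrt{\left(-1006 - 327\right)^{2} + E{\left(W \right)}} = \sqrt{\left(-1006 - 327\right)^{2} + \left(\frac{41}{25} + \frac{28}{-66}\right)} = \sqrt{\left(-1333\right)^{2} + \left(\frac{41}{25} + 28 \left(- \frac{1}{66}\right)\right)} = \sqrt{1776889 + \left(\frac{41}{25} - \frac{14}{33}\right)} = \sqrt{1776889 + \frac{1003}{825}} = \sqrt{\frac{1465934428}{825}} = \frac{2 \sqrt{12093959031}}{165}$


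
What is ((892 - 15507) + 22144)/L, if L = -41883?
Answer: -7529/41883 ≈ -0.17976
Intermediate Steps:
((892 - 15507) + 22144)/L = ((892 - 15507) + 22144)/(-41883) = (-14615 + 22144)*(-1/41883) = 7529*(-1/41883) = -7529/41883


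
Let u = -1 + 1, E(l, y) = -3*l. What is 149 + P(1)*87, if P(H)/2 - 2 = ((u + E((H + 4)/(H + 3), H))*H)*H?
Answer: -311/2 ≈ -155.50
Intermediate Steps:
u = 0
P(H) = 4 - 6*H²*(4 + H)/(3 + H) (P(H) = 4 + 2*(((0 - 3*(H + 4)/(H + 3))*H)*H) = 4 + 2*(((0 - 3*(4 + H)/(3 + H))*H)*H) = 4 + 2*(((-3*(4 + H)/(3 + H))*H)*H) = 4 + 2*((-3*H*(4 + H)/(3 + H))*H) = 4 + 2*(-3*H²*(4 + H)/(3 + H)) = 4 - 6*H²*(4 + H)/(3 + H))
149 + P(1)*87 = 149 + (2*(6 + 2*1 - 3*1²*(4 + 1))/(3 + 1))*87 = 149 + (2*(6 + 2 - 3*1*5)/4)*87 = 149 + (2*(¼)*(6 + 2 - 15))*87 = 149 + (2*(¼)*(-7))*87 = 149 - 7/2*87 = 149 - 609/2 = -311/2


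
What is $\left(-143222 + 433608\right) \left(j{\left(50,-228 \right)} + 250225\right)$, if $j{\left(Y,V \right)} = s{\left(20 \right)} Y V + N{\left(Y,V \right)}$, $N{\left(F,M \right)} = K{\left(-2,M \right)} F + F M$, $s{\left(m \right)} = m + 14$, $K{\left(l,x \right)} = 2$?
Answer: $-43173138550$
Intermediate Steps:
$s{\left(m \right)} = 14 + m$
$N{\left(F,M \right)} = 2 F + F M$
$j{\left(Y,V \right)} = Y \left(2 + V\right) + 34 V Y$ ($j{\left(Y,V \right)} = \left(14 + 20\right) Y V + Y \left(2 + V\right) = 34 Y V + Y \left(2 + V\right) = 34 V Y + Y \left(2 + V\right) = Y \left(2 + V\right) + 34 V Y$)
$\left(-143222 + 433608\right) \left(j{\left(50,-228 \right)} + 250225\right) = \left(-143222 + 433608\right) \left(50 \left(2 + 35 \left(-228\right)\right) + 250225\right) = 290386 \left(50 \left(2 - 7980\right) + 250225\right) = 290386 \left(50 \left(-7978\right) + 250225\right) = 290386 \left(-398900 + 250225\right) = 290386 \left(-148675\right) = -43173138550$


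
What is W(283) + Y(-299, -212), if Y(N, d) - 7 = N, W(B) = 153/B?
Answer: -82483/283 ≈ -291.46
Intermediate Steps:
Y(N, d) = 7 + N
W(283) + Y(-299, -212) = 153/283 + (7 - 299) = 153*(1/283) - 292 = 153/283 - 292 = -82483/283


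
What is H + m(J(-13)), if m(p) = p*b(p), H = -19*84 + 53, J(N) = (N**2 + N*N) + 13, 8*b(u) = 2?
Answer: -5821/4 ≈ -1455.3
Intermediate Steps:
b(u) = 1/4 (b(u) = (1/8)*2 = 1/4)
J(N) = 13 + 2*N**2 (J(N) = (N**2 + N**2) + 13 = 2*N**2 + 13 = 13 + 2*N**2)
H = -1543 (H = -1596 + 53 = -1543)
m(p) = p/4 (m(p) = p*(1/4) = p/4)
H + m(J(-13)) = -1543 + (13 + 2*(-13)**2)/4 = -1543 + (13 + 2*169)/4 = -1543 + (13 + 338)/4 = -1543 + (1/4)*351 = -1543 + 351/4 = -5821/4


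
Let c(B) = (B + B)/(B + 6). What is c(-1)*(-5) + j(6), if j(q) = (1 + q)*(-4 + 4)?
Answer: 2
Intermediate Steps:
c(B) = 2*B/(6 + B) (c(B) = (2*B)/(6 + B) = 2*B/(6 + B))
j(q) = 0 (j(q) = (1 + q)*0 = 0)
c(-1)*(-5) + j(6) = (2*(-1)/(6 - 1))*(-5) + 0 = (2*(-1)/5)*(-5) + 0 = (2*(-1)*(1/5))*(-5) + 0 = -2/5*(-5) + 0 = 2 + 0 = 2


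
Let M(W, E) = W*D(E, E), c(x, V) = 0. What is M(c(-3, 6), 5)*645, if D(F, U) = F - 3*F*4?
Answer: 0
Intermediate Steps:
D(F, U) = -11*F (D(F, U) = F - 12*F = -11*F)
M(W, E) = -11*E*W (M(W, E) = W*(-11*E) = -11*E*W)
M(c(-3, 6), 5)*645 = -11*5*0*645 = 0*645 = 0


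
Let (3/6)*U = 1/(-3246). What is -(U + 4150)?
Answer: -6735449/1623 ≈ -4150.0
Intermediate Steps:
U = -1/1623 (U = 2/(-3246) = 2*(-1/3246) = -1/1623 ≈ -0.00061614)
-(U + 4150) = -(-1/1623 + 4150) = -1*6735449/1623 = -6735449/1623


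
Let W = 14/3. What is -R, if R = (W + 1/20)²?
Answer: -80089/3600 ≈ -22.247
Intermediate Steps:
W = 14/3 (W = 14*(⅓) = 14/3 ≈ 4.6667)
R = 80089/3600 (R = (14/3 + 1/20)² = (283/60)² = 80089/3600 ≈ 22.247)
-R = -1*80089/3600 = -80089/3600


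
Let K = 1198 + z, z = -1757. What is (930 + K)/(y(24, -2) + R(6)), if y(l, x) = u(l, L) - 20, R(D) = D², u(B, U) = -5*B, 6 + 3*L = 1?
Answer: -371/104 ≈ -3.5673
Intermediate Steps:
L = -5/3 (L = -2 + (⅓)*1 = -2 + ⅓ = -5/3 ≈ -1.6667)
K = -559 (K = 1198 - 1757 = -559)
y(l, x) = -20 - 5*l (y(l, x) = -5*l - 20 = -20 - 5*l)
(930 + K)/(y(24, -2) + R(6)) = (930 - 559)/((-20 - 5*24) + 6²) = 371/((-20 - 120) + 36) = 371/(-140 + 36) = 371/(-104) = 371*(-1/104) = -371/104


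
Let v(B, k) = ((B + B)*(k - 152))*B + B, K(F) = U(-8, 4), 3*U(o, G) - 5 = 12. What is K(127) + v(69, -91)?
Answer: -6941314/3 ≈ -2.3138e+6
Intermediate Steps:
U(o, G) = 17/3 (U(o, G) = 5/3 + (⅓)*12 = 5/3 + 4 = 17/3)
K(F) = 17/3
v(B, k) = B + 2*B²*(-152 + k) (v(B, k) = ((2*B)*(-152 + k))*B + B = (2*B*(-152 + k))*B + B = 2*B²*(-152 + k) + B = B + 2*B²*(-152 + k))
K(127) + v(69, -91) = 17/3 + 69*(1 - 304*69 + 2*69*(-91)) = 17/3 + 69*(1 - 20976 - 12558) = 17/3 + 69*(-33533) = 17/3 - 2313777 = -6941314/3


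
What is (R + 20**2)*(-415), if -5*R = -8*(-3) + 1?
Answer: -163925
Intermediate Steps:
R = -5 (R = -(-8*(-3) + 1)/5 = -(24 + 1)/5 = -1/5*25 = -5)
(R + 20**2)*(-415) = (-5 + 20**2)*(-415) = (-5 + 400)*(-415) = 395*(-415) = -163925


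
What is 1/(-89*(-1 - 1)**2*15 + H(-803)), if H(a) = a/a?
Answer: -1/5339 ≈ -0.00018730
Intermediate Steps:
H(a) = 1
1/(-89*(-1 - 1)**2*15 + H(-803)) = 1/(-89*(-1 - 1)**2*15 + 1) = 1/(-89*(-2)**2*15 + 1) = 1/(-89*4*15 + 1) = 1/(-356*15 + 1) = 1/(-5340 + 1) = 1/(-5339) = -1/5339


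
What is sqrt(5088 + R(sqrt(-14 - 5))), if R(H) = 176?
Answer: 4*sqrt(329) ≈ 72.553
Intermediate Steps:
sqrt(5088 + R(sqrt(-14 - 5))) = sqrt(5088 + 176) = sqrt(5264) = 4*sqrt(329)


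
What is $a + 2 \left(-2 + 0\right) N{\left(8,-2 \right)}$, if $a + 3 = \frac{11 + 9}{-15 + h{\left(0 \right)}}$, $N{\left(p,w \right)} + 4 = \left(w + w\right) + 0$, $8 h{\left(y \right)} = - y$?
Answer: $\frac{83}{3} \approx 27.667$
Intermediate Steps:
$h{\left(y \right)} = - \frac{y}{8}$ ($h{\left(y \right)} = \frac{\left(-1\right) y}{8} = - \frac{y}{8}$)
$N{\left(p,w \right)} = -4 + 2 w$ ($N{\left(p,w \right)} = -4 + \left(\left(w + w\right) + 0\right) = -4 + \left(2 w + 0\right) = -4 + 2 w$)
$a = - \frac{13}{3}$ ($a = -3 + \frac{11 + 9}{-15 - 0} = -3 + \frac{20}{-15 + 0} = -3 + \frac{20}{-15} = -3 + 20 \left(- \frac{1}{15}\right) = -3 - \frac{4}{3} = - \frac{13}{3} \approx -4.3333$)
$a + 2 \left(-2 + 0\right) N{\left(8,-2 \right)} = - \frac{13}{3} + 2 \left(-2 + 0\right) \left(-4 + 2 \left(-2\right)\right) = - \frac{13}{3} + 2 \left(-2\right) \left(-4 - 4\right) = - \frac{13}{3} - -32 = - \frac{13}{3} + 32 = \frac{83}{3}$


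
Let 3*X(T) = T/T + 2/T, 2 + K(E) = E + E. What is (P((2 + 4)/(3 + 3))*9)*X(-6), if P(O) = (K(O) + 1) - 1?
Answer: 0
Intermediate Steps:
K(E) = -2 + 2*E (K(E) = -2 + (E + E) = -2 + 2*E)
X(T) = ⅓ + 2/(3*T) (X(T) = (T/T + 2/T)/3 = (1 + 2/T)/3 = ⅓ + 2/(3*T))
P(O) = -2 + 2*O (P(O) = ((-2 + 2*O) + 1) - 1 = (-1 + 2*O) - 1 = -2 + 2*O)
(P((2 + 4)/(3 + 3))*9)*X(-6) = ((-2 + 2*((2 + 4)/(3 + 3)))*9)*((⅓)*(2 - 6)/(-6)) = ((-2 + 2*(6/6))*9)*((⅓)*(-⅙)*(-4)) = ((-2 + 2*(6*(⅙)))*9)*(2/9) = ((-2 + 2*1)*9)*(2/9) = ((-2 + 2)*9)*(2/9) = (0*9)*(2/9) = 0*(2/9) = 0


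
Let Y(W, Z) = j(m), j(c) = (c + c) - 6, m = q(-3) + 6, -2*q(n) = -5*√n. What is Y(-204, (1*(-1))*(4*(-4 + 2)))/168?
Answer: 1/28 + 5*I*√3/168 ≈ 0.035714 + 0.051549*I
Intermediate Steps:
q(n) = 5*√n/2 (q(n) = -(-5)*√n/2 = 5*√n/2)
m = 6 + 5*I*√3/2 (m = 5*√(-3)/2 + 6 = 5*(I*√3)/2 + 6 = 5*I*√3/2 + 6 = 6 + 5*I*√3/2 ≈ 6.0 + 4.3301*I)
j(c) = -6 + 2*c (j(c) = 2*c - 6 = -6 + 2*c)
Y(W, Z) = 6 + 5*I*√3 (Y(W, Z) = -6 + 2*(6 + 5*I*√3/2) = -6 + (12 + 5*I*√3) = 6 + 5*I*√3)
Y(-204, (1*(-1))*(4*(-4 + 2)))/168 = (6 + 5*I*√3)/168 = (6 + 5*I*√3)*(1/168) = 1/28 + 5*I*√3/168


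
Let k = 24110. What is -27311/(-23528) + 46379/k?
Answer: 874836661/283630040 ≈ 3.0844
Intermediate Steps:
-27311/(-23528) + 46379/k = -27311/(-23528) + 46379/24110 = -27311*(-1/23528) + 46379*(1/24110) = 27311/23528 + 46379/24110 = 874836661/283630040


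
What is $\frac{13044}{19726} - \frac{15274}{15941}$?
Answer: $- \frac{46680260}{157226083} \approx -0.2969$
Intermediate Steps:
$\frac{13044}{19726} - \frac{15274}{15941} = 13044 \cdot \frac{1}{19726} - \frac{15274}{15941} = \frac{6522}{9863} - \frac{15274}{15941} = - \frac{46680260}{157226083}$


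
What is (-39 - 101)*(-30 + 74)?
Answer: -6160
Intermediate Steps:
(-39 - 101)*(-30 + 74) = -140*44 = -6160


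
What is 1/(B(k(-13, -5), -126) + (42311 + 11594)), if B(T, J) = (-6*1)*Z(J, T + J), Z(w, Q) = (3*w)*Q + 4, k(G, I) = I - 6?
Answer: -1/256835 ≈ -3.8935e-6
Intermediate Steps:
k(G, I) = -6 + I
Z(w, Q) = 4 + 3*Q*w (Z(w, Q) = 3*Q*w + 4 = 4 + 3*Q*w)
B(T, J) = -24 - 18*J*(J + T) (B(T, J) = (-6*1)*(4 + 3*(T + J)*J) = -6*(4 + 3*(J + T)*J) = -6*(4 + 3*J*(J + T)) = -24 - 18*J*(J + T))
1/(B(k(-13, -5), -126) + (42311 + 11594)) = 1/((-24 - 18*(-126)*(-126 + (-6 - 5))) + (42311 + 11594)) = 1/((-24 - 18*(-126)*(-126 - 11)) + 53905) = 1/((-24 - 18*(-126)*(-137)) + 53905) = 1/((-24 - 310716) + 53905) = 1/(-310740 + 53905) = 1/(-256835) = -1/256835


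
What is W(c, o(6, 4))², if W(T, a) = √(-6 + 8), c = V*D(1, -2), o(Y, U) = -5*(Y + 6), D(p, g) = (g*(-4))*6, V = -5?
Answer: 2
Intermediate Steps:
D(p, g) = -24*g (D(p, g) = -4*g*6 = -24*g)
o(Y, U) = -30 - 5*Y (o(Y, U) = -5*(6 + Y) = -30 - 5*Y)
c = -240 (c = -(-120)*(-2) = -5*48 = -240)
W(T, a) = √2
W(c, o(6, 4))² = (√2)² = 2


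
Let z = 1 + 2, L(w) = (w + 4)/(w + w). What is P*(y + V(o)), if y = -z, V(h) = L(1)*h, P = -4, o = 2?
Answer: -8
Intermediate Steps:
L(w) = (4 + w)/(2*w) (L(w) = (4 + w)/((2*w)) = (4 + w)*(1/(2*w)) = (4 + w)/(2*w))
z = 3
V(h) = 5*h/2 (V(h) = ((1/2)*(4 + 1)/1)*h = ((1/2)*1*5)*h = 5*h/2)
y = -3 (y = -1*3 = -3)
P*(y + V(o)) = -4*(-3 + (5/2)*2) = -4*(-3 + 5) = -4*2 = -8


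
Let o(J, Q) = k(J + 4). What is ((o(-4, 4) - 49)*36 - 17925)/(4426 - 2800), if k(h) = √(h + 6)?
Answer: -6563/542 + 6*√6/271 ≈ -12.055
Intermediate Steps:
k(h) = √(6 + h)
o(J, Q) = √(10 + J) (o(J, Q) = √(6 + (J + 4)) = √(6 + (4 + J)) = √(10 + J))
((o(-4, 4) - 49)*36 - 17925)/(4426 - 2800) = ((√(10 - 4) - 49)*36 - 17925)/(4426 - 2800) = ((√6 - 49)*36 - 17925)/1626 = ((-49 + √6)*36 - 17925)*(1/1626) = ((-1764 + 36*√6) - 17925)*(1/1626) = (-19689 + 36*√6)*(1/1626) = -6563/542 + 6*√6/271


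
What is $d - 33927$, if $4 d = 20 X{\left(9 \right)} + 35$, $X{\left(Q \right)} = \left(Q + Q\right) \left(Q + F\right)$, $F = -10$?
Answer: $- \frac{136033}{4} \approx -34008.0$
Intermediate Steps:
$X{\left(Q \right)} = 2 Q \left(-10 + Q\right)$ ($X{\left(Q \right)} = \left(Q + Q\right) \left(Q - 10\right) = 2 Q \left(-10 + Q\right)$)
$d = - \frac{325}{4}$ ($d = \frac{20 \cdot 2 \cdot 9 \left(-10 + 9\right) + 35}{4} = \frac{20 \cdot 2 \cdot 9 \left(-1\right) + 35}{4} = \frac{20 \left(-18\right) + 35}{4} = \frac{-360 + 35}{4} = \frac{1}{4} \left(-325\right) = - \frac{325}{4} \approx -81.25$)
$d - 33927 = - \frac{325}{4} - 33927 = - \frac{136033}{4}$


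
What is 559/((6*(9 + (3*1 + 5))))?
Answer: 559/102 ≈ 5.4804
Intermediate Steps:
559/((6*(9 + (3*1 + 5)))) = 559/((6*(9 + (3 + 5)))) = 559/((6*(9 + 8))) = 559/((6*17)) = 559/102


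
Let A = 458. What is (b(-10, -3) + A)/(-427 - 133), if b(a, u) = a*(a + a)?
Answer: -47/40 ≈ -1.1750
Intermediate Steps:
b(a, u) = 2*a² (b(a, u) = a*(2*a) = 2*a²)
(b(-10, -3) + A)/(-427 - 133) = (2*(-10)² + 458)/(-427 - 133) = (2*100 + 458)/(-560) = (200 + 458)*(-1/560) = 658*(-1/560) = -47/40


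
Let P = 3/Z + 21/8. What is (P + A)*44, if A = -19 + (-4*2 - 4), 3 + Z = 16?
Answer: -32197/26 ≈ -1238.3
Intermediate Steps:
Z = 13 (Z = -3 + 16 = 13)
A = -31 (A = -19 + (-8 - 4) = -19 - 12 = -31)
P = 297/104 (P = 3/13 + 21/8 = 297/104 ≈ 2.8558)
(P + A)*44 = (297/104 - 31)*44 = -2927/104*44 = -32197/26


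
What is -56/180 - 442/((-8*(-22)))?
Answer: -11177/3960 ≈ -2.8225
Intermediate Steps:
-56/180 - 442/((-8*(-22))) = -56*1/180 - 442/176 = -14/45 - 442*1/176 = -14/45 - 221/88 = -11177/3960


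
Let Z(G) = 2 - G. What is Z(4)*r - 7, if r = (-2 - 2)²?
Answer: -39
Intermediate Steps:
r = 16 (r = (-4)² = 16)
Z(4)*r - 7 = (2 - 1*4)*16 - 7 = (2 - 4)*16 - 7 = -2*16 - 7 = -32 - 7 = -39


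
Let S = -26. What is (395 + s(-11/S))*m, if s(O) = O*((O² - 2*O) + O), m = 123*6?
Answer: 2561120145/8788 ≈ 2.9143e+5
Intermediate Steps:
m = 738
s(O) = O*(O² - O)
(395 + s(-11/S))*m = (395 + (-11/(-26))²*(-1 - 11/(-26)))*738 = (395 + (-11*(-1/26))²*(-1 - 11*(-1/26)))*738 = (395 + (11/26)²*(-1 + 11/26))*738 = (395 + (121/676)*(-15/26))*738 = (395 - 1815/17576)*738 = (6940705/17576)*738 = 2561120145/8788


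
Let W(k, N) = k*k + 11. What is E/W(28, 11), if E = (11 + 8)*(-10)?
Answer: -38/159 ≈ -0.23899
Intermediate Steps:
E = -190 (E = 19*(-10) = -190)
W(k, N) = 11 + k² (W(k, N) = k² + 11 = 11 + k²)
E/W(28, 11) = -190/(11 + 28²) = -190/(11 + 784) = -190/795 = -190*1/795 = -38/159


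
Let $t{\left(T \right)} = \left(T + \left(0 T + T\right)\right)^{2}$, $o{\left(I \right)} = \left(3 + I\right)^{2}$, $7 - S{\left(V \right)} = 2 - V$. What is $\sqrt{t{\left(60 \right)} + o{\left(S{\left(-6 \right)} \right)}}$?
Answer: $2 \sqrt{3601} \approx 120.02$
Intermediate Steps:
$S{\left(V \right)} = 5 + V$ ($S{\left(V \right)} = 7 - \left(2 - V\right) = 7 + \left(-2 + V\right) = 5 + V$)
$t{\left(T \right)} = 4 T^{2}$ ($t{\left(T \right)} = \left(T + \left(0 + T\right)\right)^{2} = \left(T + T\right)^{2} = \left(2 T\right)^{2} = 4 T^{2}$)
$\sqrt{t{\left(60 \right)} + o{\left(S{\left(-6 \right)} \right)}} = \sqrt{4 \cdot 60^{2} + \left(3 + \left(5 - 6\right)\right)^{2}} = \sqrt{4 \cdot 3600 + \left(3 - 1\right)^{2}} = \sqrt{14400 + 2^{2}} = \sqrt{14400 + 4} = \sqrt{14404} = 2 \sqrt{3601}$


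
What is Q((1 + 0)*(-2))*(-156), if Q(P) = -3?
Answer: 468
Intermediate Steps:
Q((1 + 0)*(-2))*(-156) = -3*(-156) = 468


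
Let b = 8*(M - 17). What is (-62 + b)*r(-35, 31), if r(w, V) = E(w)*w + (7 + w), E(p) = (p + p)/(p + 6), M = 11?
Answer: 358820/29 ≈ 12373.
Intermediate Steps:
b = -48 (b = 8*(11 - 17) = 8*(-6) = -48)
E(p) = 2*p/(6 + p) (E(p) = (2*p)/(6 + p) = 2*p/(6 + p))
r(w, V) = 7 + w + 2*w²/(6 + w) (r(w, V) = (2*w/(6 + w))*w + (7 + w) = 2*w²/(6 + w) + (7 + w) = 7 + w + 2*w²/(6 + w))
(-62 + b)*r(-35, 31) = (-62 - 48)*((42 + 3*(-35)² + 13*(-35))/(6 - 35)) = -110*(42 + 3*1225 - 455)/(-29) = -(-110)*(42 + 3675 - 455)/29 = -(-110)*3262/29 = -110*(-3262/29) = 358820/29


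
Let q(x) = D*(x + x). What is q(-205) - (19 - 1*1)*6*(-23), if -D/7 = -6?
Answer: -14736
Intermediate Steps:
D = 42 (D = -7*(-6) = 42)
q(x) = 84*x (q(x) = 42*(x + x) = 42*(2*x) = 84*x)
q(-205) - (19 - 1*1)*6*(-23) = 84*(-205) - (19 - 1*1)*6*(-23) = -17220 - (19 - 1)*6*(-23) = -17220 - 18*6*(-23) = -17220 - 108*(-23) = -17220 - 1*(-2484) = -17220 + 2484 = -14736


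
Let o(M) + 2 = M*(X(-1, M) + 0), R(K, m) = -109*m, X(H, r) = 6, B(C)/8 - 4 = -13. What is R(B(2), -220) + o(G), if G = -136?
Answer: 23162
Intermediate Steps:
B(C) = -72 (B(C) = 32 + 8*(-13) = 32 - 104 = -72)
o(M) = -2 + 6*M (o(M) = -2 + M*(6 + 0) = -2 + M*6 = -2 + 6*M)
R(B(2), -220) + o(G) = -109*(-220) + (-2 + 6*(-136)) = 23980 + (-2 - 816) = 23980 - 818 = 23162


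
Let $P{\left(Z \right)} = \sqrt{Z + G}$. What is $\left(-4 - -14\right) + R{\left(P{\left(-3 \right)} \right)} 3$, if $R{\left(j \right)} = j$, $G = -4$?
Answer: $10 + 3 i \sqrt{7} \approx 10.0 + 7.9373 i$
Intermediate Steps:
$P{\left(Z \right)} = \sqrt{-4 + Z}$ ($P{\left(Z \right)} = \sqrt{Z - 4} = \sqrt{-4 + Z}$)
$\left(-4 - -14\right) + R{\left(P{\left(-3 \right)} \right)} 3 = \left(-4 - -14\right) + \sqrt{-4 - 3} \cdot 3 = \left(-4 + 14\right) + \sqrt{-7} \cdot 3 = 10 + i \sqrt{7} \cdot 3 = 10 + 3 i \sqrt{7}$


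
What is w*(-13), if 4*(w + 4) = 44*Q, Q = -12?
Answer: 1768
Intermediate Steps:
w = -136 (w = -4 + (44*(-12))/4 = -4 + (¼)*(-528) = -4 - 132 = -136)
w*(-13) = -136*(-13) = 1768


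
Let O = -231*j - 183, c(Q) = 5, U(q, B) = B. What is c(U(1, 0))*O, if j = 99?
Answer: -115260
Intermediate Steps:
O = -23052 (O = -231*99 - 183 = -22869 - 183 = -23052)
c(U(1, 0))*O = 5*(-23052) = -115260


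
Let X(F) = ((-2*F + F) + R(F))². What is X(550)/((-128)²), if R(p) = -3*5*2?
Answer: 21025/1024 ≈ 20.532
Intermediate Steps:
R(p) = -30 (R(p) = -15*2 = -30)
X(F) = (-30 - F)² (X(F) = ((-2*F + F) - 30)² = (-F - 30)² = (-30 - F)²)
X(550)/((-128)²) = (30 + 550)²/((-128)²) = 580²/16384 = 336400*(1/16384) = 21025/1024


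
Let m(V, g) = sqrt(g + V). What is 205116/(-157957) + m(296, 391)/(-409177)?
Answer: -205116/157957 - sqrt(687)/409177 ≈ -1.2986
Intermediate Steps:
m(V, g) = sqrt(V + g)
205116/(-157957) + m(296, 391)/(-409177) = 205116/(-157957) + sqrt(296 + 391)/(-409177) = 205116*(-1/157957) + sqrt(687)*(-1/409177) = -205116/157957 - sqrt(687)/409177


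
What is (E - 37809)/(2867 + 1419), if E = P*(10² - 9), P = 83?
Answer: -15128/2143 ≈ -7.0593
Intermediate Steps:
E = 7553 (E = 83*(10² - 9) = 83*(100 - 9) = 83*91 = 7553)
(E - 37809)/(2867 + 1419) = (7553 - 37809)/(2867 + 1419) = -30256/4286 = -30256*1/4286 = -15128/2143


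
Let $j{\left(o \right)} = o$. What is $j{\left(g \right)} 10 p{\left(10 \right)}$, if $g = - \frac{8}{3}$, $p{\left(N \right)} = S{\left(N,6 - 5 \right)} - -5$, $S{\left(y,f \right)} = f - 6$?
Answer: $0$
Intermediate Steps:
$S{\left(y,f \right)} = -6 + f$ ($S{\left(y,f \right)} = f - 6 = -6 + f$)
$p{\left(N \right)} = 0$ ($p{\left(N \right)} = \left(-6 + \left(6 - 5\right)\right) - -5 = \left(-6 + 1\right) + 5 = -5 + 5 = 0$)
$g = - \frac{8}{3}$ ($g = \left(-8\right) \frac{1}{3} = - \frac{8}{3} \approx -2.6667$)
$j{\left(g \right)} 10 p{\left(10 \right)} = \left(- \frac{8}{3}\right) 10 \cdot 0 = \left(- \frac{80}{3}\right) 0 = 0$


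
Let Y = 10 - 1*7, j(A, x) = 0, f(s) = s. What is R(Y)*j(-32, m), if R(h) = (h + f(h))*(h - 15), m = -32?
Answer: 0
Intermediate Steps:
Y = 3 (Y = 10 - 7 = 3)
R(h) = 2*h*(-15 + h) (R(h) = (h + h)*(h - 15) = (2*h)*(-15 + h) = 2*h*(-15 + h))
R(Y)*j(-32, m) = (2*3*(-15 + 3))*0 = (2*3*(-12))*0 = -72*0 = 0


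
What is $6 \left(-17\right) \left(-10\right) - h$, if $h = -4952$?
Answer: $5972$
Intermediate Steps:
$6 \left(-17\right) \left(-10\right) - h = 6 \left(-17\right) \left(-10\right) - -4952 = \left(-102\right) \left(-10\right) + 4952 = 1020 + 4952 = 5972$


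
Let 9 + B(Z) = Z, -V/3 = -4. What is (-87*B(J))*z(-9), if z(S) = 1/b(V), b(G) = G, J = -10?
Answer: 551/4 ≈ 137.75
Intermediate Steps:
V = 12 (V = -3*(-4) = 12)
B(Z) = -9 + Z
z(S) = 1/12
(-87*B(J))*z(-9) = -87*(-9 - 10)*(1/12) = -87*(-19)*(1/12) = 1653*(1/12) = 551/4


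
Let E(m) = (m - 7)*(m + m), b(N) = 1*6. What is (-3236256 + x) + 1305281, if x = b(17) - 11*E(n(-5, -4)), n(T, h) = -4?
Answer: -1931937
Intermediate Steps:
b(N) = 6
E(m) = 2*m*(-7 + m) (E(m) = (-7 + m)*(2*m) = 2*m*(-7 + m))
x = -962 (x = 6 - 22*(-4)*(-7 - 4) = 6 - 22*(-4)*(-11) = 6 - 11*88 = 6 - 968 = -962)
(-3236256 + x) + 1305281 = (-3236256 - 962) + 1305281 = -3237218 + 1305281 = -1931937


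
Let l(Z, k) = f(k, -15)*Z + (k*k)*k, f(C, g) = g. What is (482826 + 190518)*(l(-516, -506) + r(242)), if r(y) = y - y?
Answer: -87229342335744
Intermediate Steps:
r(y) = 0
l(Z, k) = k³ - 15*Z (l(Z, k) = -15*Z + (k*k)*k = -15*Z + k²*k = -15*Z + k³ = k³ - 15*Z)
(482826 + 190518)*(l(-516, -506) + r(242)) = (482826 + 190518)*(((-506)³ - 15*(-516)) + 0) = 673344*((-129554216 + 7740) + 0) = 673344*(-129546476 + 0) = 673344*(-129546476) = -87229342335744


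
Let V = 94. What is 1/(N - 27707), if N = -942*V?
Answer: -1/116255 ≈ -8.6018e-6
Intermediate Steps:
N = -88548 (N = -942*94 = -88548)
1/(N - 27707) = 1/(-88548 - 27707) = 1/(-116255) = -1/116255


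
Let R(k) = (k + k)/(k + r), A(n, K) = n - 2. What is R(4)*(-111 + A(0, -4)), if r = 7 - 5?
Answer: -452/3 ≈ -150.67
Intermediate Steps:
r = 2
A(n, K) = -2 + n
R(k) = 2*k/(2 + k) (R(k) = (k + k)/(k + 2) = (2*k)/(2 + k) = 2*k/(2 + k))
R(4)*(-111 + A(0, -4)) = (2*4/(2 + 4))*(-111 + (-2 + 0)) = (2*4/6)*(-111 - 2) = (2*4*(⅙))*(-113) = (4/3)*(-113) = -452/3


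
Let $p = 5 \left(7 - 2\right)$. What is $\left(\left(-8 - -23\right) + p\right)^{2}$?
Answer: $1600$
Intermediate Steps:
$p = 25$ ($p = 5 \cdot 5 = 25$)
$\left(\left(-8 - -23\right) + p\right)^{2} = \left(\left(-8 - -23\right) + 25\right)^{2} = \left(\left(-8 + 23\right) + 25\right)^{2} = \left(15 + 25\right)^{2} = 40^{2} = 1600$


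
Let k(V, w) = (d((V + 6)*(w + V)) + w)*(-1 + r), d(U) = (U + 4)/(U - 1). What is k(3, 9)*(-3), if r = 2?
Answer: -3225/107 ≈ -30.140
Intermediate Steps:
d(U) = (4 + U)/(-1 + U)
k(V, w) = w + (4 + (6 + V)*(V + w))/(-1 + (6 + V)*(V + w)) (k(V, w) = ((4 + (V + 6)*(w + V))/(-1 + (V + 6)*(w + V)) + w)*(-1 + 2) = ((4 + (6 + V)*(V + w))/(-1 + (6 + V)*(V + w)) + w)*1 = (w + (4 + (6 + V)*(V + w))/(-1 + (6 + V)*(V + w)))*1 = w + (4 + (6 + V)*(V + w))/(-1 + (6 + V)*(V + w)))
k(3, 9)*(-3) = ((4 + 3² + 6*3 + 6*9 + 3*9 + 9*(-1 + 3² + 6*3 + 6*9 + 3*9))/(-1 + 3² + 6*3 + 6*9 + 3*9))*(-3) = ((4 + 9 + 18 + 54 + 27 + 9*(-1 + 9 + 18 + 54 + 27))/(-1 + 9 + 18 + 54 + 27))*(-3) = ((4 + 9 + 18 + 54 + 27 + 9*107)/107)*(-3) = ((4 + 9 + 18 + 54 + 27 + 963)/107)*(-3) = ((1/107)*1075)*(-3) = (1075/107)*(-3) = -3225/107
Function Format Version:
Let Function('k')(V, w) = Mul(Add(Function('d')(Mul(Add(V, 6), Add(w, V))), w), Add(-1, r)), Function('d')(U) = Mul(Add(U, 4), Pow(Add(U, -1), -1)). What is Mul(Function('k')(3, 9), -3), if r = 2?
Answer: Rational(-3225, 107) ≈ -30.140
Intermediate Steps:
Function('d')(U) = Mul(Pow(Add(-1, U), -1), Add(4, U)) (Function('d')(U) = Mul(Add(4, U), Pow(Add(-1, U), -1)) = Mul(Pow(Add(-1, U), -1), Add(4, U)))
Function('k')(V, w) = Add(w, Mul(Pow(Add(-1, Mul(Add(6, V), Add(V, w))), -1), Add(4, Mul(Add(6, V), Add(V, w))))) (Function('k')(V, w) = Mul(Add(Mul(Pow(Add(-1, Mul(Add(V, 6), Add(w, V))), -1), Add(4, Mul(Add(V, 6), Add(w, V)))), w), Add(-1, 2)) = Mul(Add(Mul(Pow(Add(-1, Mul(Add(6, V), Add(V, w))), -1), Add(4, Mul(Add(6, V), Add(V, w)))), w), 1) = Mul(Add(w, Mul(Pow(Add(-1, Mul(Add(6, V), Add(V, w))), -1), Add(4, Mul(Add(6, V), Add(V, w))))), 1) = Add(w, Mul(Pow(Add(-1, Mul(Add(6, V), Add(V, w))), -1), Add(4, Mul(Add(6, V), Add(V, w))))))
Mul(Function('k')(3, 9), -3) = Mul(Mul(Pow(Add(-1, Pow(3, 2), Mul(6, 3), Mul(6, 9), Mul(3, 9)), -1), Add(4, Pow(3, 2), Mul(6, 3), Mul(6, 9), Mul(3, 9), Mul(9, Add(-1, Pow(3, 2), Mul(6, 3), Mul(6, 9), Mul(3, 9))))), -3) = Mul(Mul(Pow(Add(-1, 9, 18, 54, 27), -1), Add(4, 9, 18, 54, 27, Mul(9, Add(-1, 9, 18, 54, 27)))), -3) = Mul(Mul(Pow(107, -1), Add(4, 9, 18, 54, 27, Mul(9, 107))), -3) = Mul(Mul(Rational(1, 107), Add(4, 9, 18, 54, 27, 963)), -3) = Mul(Mul(Rational(1, 107), 1075), -3) = Mul(Rational(1075, 107), -3) = Rational(-3225, 107)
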